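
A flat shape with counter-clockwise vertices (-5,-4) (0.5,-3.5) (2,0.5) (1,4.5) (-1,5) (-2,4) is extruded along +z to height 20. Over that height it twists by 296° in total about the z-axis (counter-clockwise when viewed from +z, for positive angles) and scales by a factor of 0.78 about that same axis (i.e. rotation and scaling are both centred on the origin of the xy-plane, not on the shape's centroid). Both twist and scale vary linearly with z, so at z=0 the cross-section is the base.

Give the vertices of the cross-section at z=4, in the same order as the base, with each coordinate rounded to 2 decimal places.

t = z/height = 4/20 = 0.2
s = 1 + (scale-1)·z/height = 1 + (0.78-1)·4/20 = 0.956000
θ = twist·z/height = 296°·4/20 = 59.2000° = 1.033235 rad
cos θ = 0.512043, sin θ = 0.858960 (intermediates below are computed at full precision and shown rounded to 5 d.p.)
v1: (-5,-4) → rotate → (0.87563,-6.34297) → ×s → (0.83710,-6.06388) → (0.84,-6.06)
v2: (0.5,-3.5) → rotate → (3.26238,-1.36267) → ×s → (3.11884,-1.30271) → (3.12,-1.30)
v3: (2,0.5) → rotate → (0.59461,1.97394) → ×s → (0.56844,1.88709) → (0.57,1.89)
v4: (1,4.5) → rotate → (-3.35328,3.16315) → ×s → (-3.20573,3.02397) → (-3.21,3.02)
v5: (-1,5) → rotate → (-4.80684,1.70125) → ×s → (-4.59534,1.62640) → (-4.60,1.63)
v6: (-2,4) → rotate → (-4.45993,0.33025) → ×s → (-4.26369,0.31572) → (-4.26,0.32)

Cross-section at z=4: (0.84,-6.06) (3.12,-1.30) (0.57,1.89) (-3.21,3.02) (-4.60,1.63) (-4.26,0.32)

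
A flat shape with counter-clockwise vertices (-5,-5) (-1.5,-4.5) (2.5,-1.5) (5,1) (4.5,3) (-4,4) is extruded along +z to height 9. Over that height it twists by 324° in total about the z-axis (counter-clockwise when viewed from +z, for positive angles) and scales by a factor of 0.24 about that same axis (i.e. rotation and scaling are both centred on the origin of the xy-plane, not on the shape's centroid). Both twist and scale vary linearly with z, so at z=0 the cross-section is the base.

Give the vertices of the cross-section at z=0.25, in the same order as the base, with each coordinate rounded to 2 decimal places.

t = z/height = 0.25/9 = 0.0277778
s = 1 + (scale-1)·z/height = 1 + (0.24-1)·0.25/9 = 0.978889
θ = twist·z/height = 324°·0.25/9 = 9.0000° = 0.157080 rad
cos θ = 0.987688, sin θ = 0.156434 (intermediates below are computed at full precision and shown rounded to 5 d.p.)
v1: (-5,-5) → rotate → (-4.15627,-5.72061) → ×s → (-4.06853,-5.59985) → (-4.07,-5.60)
v2: (-1.5,-4.5) → rotate → (-0.77758,-4.67925) → ×s → (-0.76116,-4.58047) → (-0.76,-4.58)
v3: (2.5,-1.5) → rotate → (2.70387,-1.09045) → ×s → (2.64679,-1.06743) → (2.65,-1.07)
v4: (5,1) → rotate → (4.78201,1.76986) → ×s → (4.68105,1.73250) → (4.68,1.73)
v5: (4.5,3) → rotate → (3.97529,3.66702) → ×s → (3.89137,3.58961) → (3.89,3.59)
v6: (-4,4) → rotate → (-4.57649,3.32502) → ×s → (-4.47988,3.25482) → (-4.48,3.25)

Cross-section at z=0.25: (-4.07,-5.60) (-0.76,-4.58) (2.65,-1.07) (4.68,1.73) (3.89,3.59) (-4.48,3.25)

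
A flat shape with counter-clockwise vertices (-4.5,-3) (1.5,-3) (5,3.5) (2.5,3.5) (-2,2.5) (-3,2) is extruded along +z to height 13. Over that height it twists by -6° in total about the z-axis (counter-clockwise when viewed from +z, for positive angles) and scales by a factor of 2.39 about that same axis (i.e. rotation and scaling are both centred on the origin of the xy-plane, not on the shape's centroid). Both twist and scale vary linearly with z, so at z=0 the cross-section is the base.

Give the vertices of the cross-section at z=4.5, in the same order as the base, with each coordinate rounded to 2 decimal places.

Cross-section at z=4.5: (-6.82,-4.20) (2.06,-4.52) (7.59,4.91) (3.89,5.05) (-2.83,3.81) (-4.33,3.12)

t = z/height = 4.5/13 = 0.346154
s = 1 + (scale-1)·z/height = 1 + (2.39-1)·4.5/13 = 1.481154
θ = twist·z/height = -6°·4.5/13 = -2.0769° = -0.036249 rad
cos θ = 0.999343, sin θ = -0.036241 (intermediates below are computed at full precision and shown rounded to 5 d.p.)
v1: (-4.5,-3) → rotate → (-4.60577,-2.83494) → ×s → (-6.82185,-4.19899) → (-6.82,-4.20)
v2: (1.5,-3) → rotate → (1.39029,-3.05239) → ×s → (2.05923,-4.52106) → (2.06,-4.52)
v3: (5,3.5) → rotate → (5.12356,3.31649) → ×s → (7.58878,4.91224) → (7.59,4.91)
v4: (2.5,3.5) → rotate → (2.62520,3.40710) → ×s → (3.88833,5.04644) → (3.89,5.05)
v5: (-2,2.5) → rotate → (-1.90808,2.57084) → ×s → (-2.82616,3.80781) → (-2.83,3.81)
v6: (-3,2) → rotate → (-2.92555,2.10741) → ×s → (-4.33318,3.12140) → (-4.33,3.12)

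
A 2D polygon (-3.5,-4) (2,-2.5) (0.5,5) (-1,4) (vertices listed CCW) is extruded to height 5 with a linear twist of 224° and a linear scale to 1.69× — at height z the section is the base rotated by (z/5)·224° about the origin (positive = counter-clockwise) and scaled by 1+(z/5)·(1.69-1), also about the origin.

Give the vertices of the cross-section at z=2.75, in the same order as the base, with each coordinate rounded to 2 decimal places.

t = z/height = 2.75/5 = 0.55
s = 1 + (scale-1)·z/height = 1 + (1.69-1)·2.75/5 = 1.379500
θ = twist·z/height = 224°·2.75/5 = 123.2000° = 2.150246 rad
cos θ = -0.547563, sin θ = 0.836764 (intermediates below are computed at full precision and shown rounded to 5 d.p.)
v1: (-3.5,-4) → rotate → (5.26353,-0.73842) → ×s → (7.26104,-1.01865) → (7.26,-1.02)
v2: (2,-2.5) → rotate → (0.99678,3.04244) → ×s → (1.37506,4.19704) → (1.38,4.20)
v3: (0.5,5) → rotate → (-4.45760,-2.31943) → ×s → (-6.14926,-3.19966) → (-6.15,-3.20)
v4: (-1,4) → rotate → (-2.79949,-3.02702) → ×s → (-3.86190,-4.17577) → (-3.86,-4.18)

Cross-section at z=2.75: (7.26,-1.02) (1.38,4.20) (-6.15,-3.20) (-3.86,-4.18)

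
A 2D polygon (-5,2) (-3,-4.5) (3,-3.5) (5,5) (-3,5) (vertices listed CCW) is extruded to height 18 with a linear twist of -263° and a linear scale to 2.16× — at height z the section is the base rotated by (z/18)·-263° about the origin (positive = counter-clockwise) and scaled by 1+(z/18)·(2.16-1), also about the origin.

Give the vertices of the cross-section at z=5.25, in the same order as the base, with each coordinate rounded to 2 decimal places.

t = z/height = 5.25/18 = 0.291667
s = 1 + (scale-1)·z/height = 1 + (2.16-1)·5.25/18 = 1.338333
θ = twist·z/height = -263°·5.25/18 = -76.7083° = -1.338813 rad
cos θ = 0.229908, sin θ = -0.973212 (intermediates below are computed at full precision and shown rounded to 5 d.p.)
v1: (-5,2) → rotate → (0.79688,5.32588) → ×s → (1.06650,7.12780) → (1.07,7.13)
v2: (-3,-4.5) → rotate → (-5.06918,1.88505) → ×s → (-6.78425,2.52283) → (-6.78,2.52)
v3: (3,-3.5) → rotate → (-2.71652,-3.72432) → ×s → (-3.63561,-4.98438) → (-3.64,-4.98)
v4: (5,5) → rotate → (6.01560,-3.71652) → ×s → (8.05088,-4.97394) → (8.05,-4.97)
v5: (-3,5) → rotate → (4.17634,4.06918) → ×s → (5.58933,5.44592) → (5.59,5.45)

Cross-section at z=5.25: (1.07,7.13) (-6.78,2.52) (-3.64,-4.98) (8.05,-4.97) (5.59,5.45)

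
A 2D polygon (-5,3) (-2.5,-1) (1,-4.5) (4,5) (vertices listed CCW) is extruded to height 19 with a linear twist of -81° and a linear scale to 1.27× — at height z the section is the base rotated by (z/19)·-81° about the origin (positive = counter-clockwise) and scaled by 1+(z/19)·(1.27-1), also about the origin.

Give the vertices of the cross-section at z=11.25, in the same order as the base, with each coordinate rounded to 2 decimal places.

t = z/height = 11.25/19 = 0.592105
s = 1 + (scale-1)·z/height = 1 + (1.27-1)·11.25/19 = 1.159868
θ = twist·z/height = -81°·11.25/19 = -47.9605° = -0.837069 rad
cos θ = 0.669642, sin θ = -0.742684 (intermediates below are computed at full precision and shown rounded to 5 d.p.)
v1: (-5,3) → rotate → (-1.12016,5.72235) → ×s → (-1.29924,6.63717) → (-1.30,6.64)
v2: (-2.5,-1) → rotate → (-2.41679,1.18707) → ×s → (-2.80316,1.37684) → (-2.80,1.38)
v3: (1,-4.5) → rotate → (-2.67243,-3.75607) → ×s → (-3.09967,-4.35655) → (-3.10,-4.36)
v4: (4,5) → rotate → (6.39199,0.37748) → ×s → (7.41387,0.43782) → (7.41,0.44)

Cross-section at z=11.25: (-1.30,6.64) (-2.80,1.38) (-3.10,-4.36) (7.41,0.44)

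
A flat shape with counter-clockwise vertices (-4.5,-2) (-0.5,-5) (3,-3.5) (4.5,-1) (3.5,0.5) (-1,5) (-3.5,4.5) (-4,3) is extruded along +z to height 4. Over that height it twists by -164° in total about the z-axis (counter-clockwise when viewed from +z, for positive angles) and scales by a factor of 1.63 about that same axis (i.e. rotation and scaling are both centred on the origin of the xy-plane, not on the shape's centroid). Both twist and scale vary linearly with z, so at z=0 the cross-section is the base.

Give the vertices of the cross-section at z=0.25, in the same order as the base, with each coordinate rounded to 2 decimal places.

Cross-section at z=0.25: (-4.97,-1.21) (-1.44,-5.02) (2.42,-4.13) (4.42,-1.86) (3.67,-0.14) (-0.10,5.30) (-2.75,5.25) (-3.54,3.81)

t = z/height = 0.25/4 = 0.0625
s = 1 + (scale-1)·z/height = 1 + (1.63-1)·0.25/4 = 1.039375
θ = twist·z/height = -164°·0.25/4 = -10.2500° = -0.178896 rad
cos θ = 0.984041, sin θ = -0.177944 (intermediates below are computed at full precision and shown rounded to 5 d.p.)
v1: (-4.5,-2) → rotate → (-4.78407,-1.16734) → ×s → (-4.97244,-1.21330) → (-4.97,-1.21)
v2: (-0.5,-5) → rotate → (-1.38174,-4.83123) → ×s → (-1.43614,-5.02146) → (-1.44,-5.02)
v3: (3,-3.5) → rotate → (2.32932,-3.97797) → ×s → (2.42104,-4.13461) → (2.42,-4.13)
v4: (4.5,-1) → rotate → (4.25024,-1.78479) → ×s → (4.41759,-1.85506) → (4.42,-1.86)
v5: (3.5,0.5) → rotate → (3.53311,-0.13078) → ×s → (3.67223,-0.13593) → (3.67,-0.14)
v6: (-1,5) → rotate → (-0.09432,5.09815) → ×s → (-0.09804,5.29889) → (-0.10,5.30)
v7: (-3.5,4.5) → rotate → (-2.64340,5.05099) → ×s → (-2.74748,5.24987) → (-2.75,5.25)
v8: (-4,3) → rotate → (-3.40233,3.66390) → ×s → (-3.53630,3.80816) → (-3.54,3.81)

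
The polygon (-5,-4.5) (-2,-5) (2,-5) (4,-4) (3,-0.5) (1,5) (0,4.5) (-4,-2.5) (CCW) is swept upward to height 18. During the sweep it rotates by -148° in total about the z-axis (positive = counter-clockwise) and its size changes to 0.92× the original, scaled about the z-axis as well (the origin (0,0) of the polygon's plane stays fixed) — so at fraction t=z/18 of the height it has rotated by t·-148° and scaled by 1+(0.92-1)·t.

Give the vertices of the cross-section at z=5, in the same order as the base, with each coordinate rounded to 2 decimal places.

Cross-section at z=5: (-6.58,-0.10) (-4.69,-2.40) (-1.74,-4.97) (0.38,-5.52) (1.89,-2.30) (3.95,3.04) (2.89,3.32) (-4.55,0.73)

t = z/height = 5/18 = 0.277778
s = 1 + (scale-1)·z/height = 1 + (0.92-1)·5/18 = 0.977778
θ = twist·z/height = -148°·5/18 = -41.1111° = -0.717524 rad
cos θ = 0.753436, sin θ = -0.657521 (intermediates below are computed at full precision and shown rounded to 5 d.p.)
v1: (-5,-4.5) → rotate → (-6.72603,-0.10285) → ×s → (-6.57656,-0.10057) → (-6.58,-0.10)
v2: (-2,-5) → rotate → (-4.79448,-2.45214) → ×s → (-4.68793,-2.39764) → (-4.69,-2.40)
v3: (2,-5) → rotate → (-1.78074,-5.08222) → ×s → (-1.74116,-4.96928) → (-1.74,-4.97)
v4: (4,-4) → rotate → (0.38366,-5.64383) → ×s → (0.37513,-5.51841) → (0.38,-5.52)
v5: (3,-0.5) → rotate → (1.93155,-2.34928) → ×s → (1.88862,-2.29708) → (1.89,-2.30)
v6: (1,5) → rotate → (4.04104,3.10966) → ×s → (3.95124,3.04055) → (3.95,3.04)
v7: (0,4.5) → rotate → (2.95885,3.39046) → ×s → (2.89309,3.31512) → (2.89,3.32)
v8: (-4,-2.5) → rotate → (-4.65755,0.74650) → ×s → (-4.55405,0.72991) → (-4.55,0.73)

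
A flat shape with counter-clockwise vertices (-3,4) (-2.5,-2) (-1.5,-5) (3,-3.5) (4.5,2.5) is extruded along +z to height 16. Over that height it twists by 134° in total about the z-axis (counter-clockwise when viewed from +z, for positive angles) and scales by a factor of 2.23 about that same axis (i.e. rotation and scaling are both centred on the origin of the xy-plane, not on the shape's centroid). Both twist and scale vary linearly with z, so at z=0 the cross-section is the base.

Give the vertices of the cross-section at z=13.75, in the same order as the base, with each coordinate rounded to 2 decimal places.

t = z/height = 13.75/16 = 0.859375
s = 1 + (scale-1)·z/height = 1 + (2.23-1)·13.75/16 = 2.057031
θ = twist·z/height = 134°·13.75/16 = 115.1563° = 2.009856 rad
cos θ = -0.425088, sin θ = 0.905152 (intermediates below are computed at full precision and shown rounded to 5 d.p.)
v1: (-3,4) → rotate → (-2.34534,-4.41581) → ×s → (-4.82444,-9.08346) → (-4.82,-9.08)
v2: (-2.5,-2) → rotate → (2.87302,-1.41270) → ×s → (5.90990,-2.90597) → (5.91,-2.91)
v3: (-1.5,-5) → rotate → (5.16339,0.76771) → ×s → (10.62126,1.57921) → (10.62,1.58)
v4: (3,-3.5) → rotate → (1.89277,4.20326) → ×s → (3.89348,8.64625) → (3.89,8.65)
v5: (4.5,2.5) → rotate → (-4.17578,3.01046) → ×s → (-8.58970,6.19262) → (-8.59,6.19)

Cross-section at z=13.75: (-4.82,-9.08) (5.91,-2.91) (10.62,1.58) (3.89,8.65) (-8.59,6.19)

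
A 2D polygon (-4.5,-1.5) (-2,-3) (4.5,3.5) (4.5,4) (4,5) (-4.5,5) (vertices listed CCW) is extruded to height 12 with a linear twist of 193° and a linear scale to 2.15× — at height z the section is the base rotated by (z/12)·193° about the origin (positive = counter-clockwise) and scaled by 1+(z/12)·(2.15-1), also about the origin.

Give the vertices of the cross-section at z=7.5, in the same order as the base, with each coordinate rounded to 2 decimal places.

Cross-section at z=7.5: (6.16,-5.34) (6.19,-0.33) (-9.12,3.59) (-9.86,3.15) (-10.90,1.54) (-3.46,-11.03)

t = z/height = 7.5/12 = 0.625
s = 1 + (scale-1)·z/height = 1 + (2.15-1)·7.5/12 = 1.718750
θ = twist·z/height = 193°·7.5/12 = 120.6250° = 2.105303 rad
cos θ = -0.509417, sin θ = 0.860520 (intermediates below are computed at full precision and shown rounded to 5 d.p.)
v1: (-4.5,-1.5) → rotate → (3.58316,-3.10821) → ×s → (6.15855,-5.34224) → (6.16,-5.34)
v2: (-2,-3) → rotate → (3.60039,-0.19279) → ×s → (6.18818,-0.33136) → (6.19,-0.33)
v3: (4.5,3.5) → rotate → (-5.30420,2.08938) → ×s → (-9.11659,3.59112) → (-9.12,3.59)
v4: (4.5,4) → rotate → (-5.73446,1.83467) → ×s → (-9.85610,3.15334) → (-9.86,3.15)
v5: (4,5) → rotate → (-6.34027,0.89499) → ×s → (-10.89733,1.53827) → (-10.90,1.54)
v6: (-4.5,5) → rotate → (-2.01022,-6.41942) → ×s → (-3.45507,-11.03338) → (-3.46,-11.03)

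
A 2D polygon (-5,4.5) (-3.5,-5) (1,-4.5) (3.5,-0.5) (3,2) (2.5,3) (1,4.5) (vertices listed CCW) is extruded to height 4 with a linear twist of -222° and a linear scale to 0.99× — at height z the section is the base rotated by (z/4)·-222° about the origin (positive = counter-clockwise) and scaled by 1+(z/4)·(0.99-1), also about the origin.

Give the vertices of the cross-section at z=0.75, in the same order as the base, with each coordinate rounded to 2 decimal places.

t = z/height = 0.75/4 = 0.1875
s = 1 + (scale-1)·z/height = 1 + (0.99-1)·0.75/4 = 0.998125
θ = twist·z/height = -222°·0.75/4 = -41.6250° = -0.726493 rad
cos θ = 0.747508, sin θ = -0.664252 (intermediates below are computed at full precision and shown rounded to 5 d.p.)
v1: (-5,4.5) → rotate → (-0.74841,6.68505) → ×s → (-0.74700,6.67252) → (-0.75,6.67)
v2: (-3.5,-5) → rotate → (-5.93754,-1.41266) → ×s → (-5.92641,-1.41001) → (-5.93,-1.41)
v3: (1,-4.5) → rotate → (-2.24163,-4.02804) → ×s → (-2.23742,-4.02049) → (-2.24,-4.02)
v4: (3.5,-0.5) → rotate → (2.28415,-2.69864) → ×s → (2.27987,-2.69358) → (2.28,-2.69)
v5: (3,2) → rotate → (3.57103,-0.49774) → ×s → (3.56433,-0.49681) → (3.56,-0.50)
v6: (2.5,3) → rotate → (3.86153,0.58189) → ×s → (3.85429,0.58080) → (3.85,0.58)
v7: (1,4.5) → rotate → (3.73664,2.69954) → ×s → (3.72964,2.69447) → (3.73,2.69)

Cross-section at z=0.75: (-0.75,6.67) (-5.93,-1.41) (-2.24,-4.02) (2.28,-2.69) (3.56,-0.50) (3.85,0.58) (3.73,2.69)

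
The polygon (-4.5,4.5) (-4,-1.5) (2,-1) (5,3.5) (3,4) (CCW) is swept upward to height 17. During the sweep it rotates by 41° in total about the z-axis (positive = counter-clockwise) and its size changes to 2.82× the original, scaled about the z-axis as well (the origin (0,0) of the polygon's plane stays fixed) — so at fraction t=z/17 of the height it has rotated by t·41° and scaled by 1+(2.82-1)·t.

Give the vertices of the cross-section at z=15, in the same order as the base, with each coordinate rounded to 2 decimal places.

t = z/height = 15/17 = 0.882353
s = 1 + (scale-1)·z/height = 1 + (2.82-1)·15/17 = 2.605882
θ = twist·z/height = 41°·15/17 = 36.1765° = 0.631399 rad
cos θ = 0.807203, sin θ = 0.590274 (intermediates below are computed at full precision and shown rounded to 5 d.p.)
v1: (-4.5,4.5) → rotate → (-6.28865,0.97618) → ×s → (-16.38747,2.54381) → (-16.39,2.54)
v2: (-4,-1.5) → rotate → (-2.34340,-3.57190) → ×s → (-6.10662,-9.30795) → (-6.11,-9.31)
v3: (2,-1) → rotate → (2.20468,0.37335) → ×s → (5.74514,0.97289) → (5.75,0.97)
v4: (5,3.5) → rotate → (1.97005,5.77658) → ×s → (5.13373,15.05309) → (5.13,15.05)
v5: (3,4) → rotate → (0.06051,4.99963) → ×s → (0.15769,13.02846) → (0.16,13.03)

Cross-section at z=15: (-16.39,2.54) (-6.11,-9.31) (5.75,0.97) (5.13,15.05) (0.16,13.03)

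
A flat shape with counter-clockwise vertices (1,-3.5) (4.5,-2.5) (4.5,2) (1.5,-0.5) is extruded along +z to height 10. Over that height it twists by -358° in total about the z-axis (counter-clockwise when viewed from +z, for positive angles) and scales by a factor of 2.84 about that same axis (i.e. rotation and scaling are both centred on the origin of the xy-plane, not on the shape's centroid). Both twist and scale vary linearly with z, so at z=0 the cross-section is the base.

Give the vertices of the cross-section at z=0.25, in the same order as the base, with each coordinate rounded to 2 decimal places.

t = z/height = 0.25/10 = 0.025
s = 1 + (scale-1)·z/height = 1 + (2.84-1)·0.25/10 = 1.046000
θ = twist·z/height = -358°·0.25/10 = -8.9500° = -0.156207 rad
cos θ = 0.987824, sin θ = -0.155572 (intermediates below are computed at full precision and shown rounded to 5 d.p.)
v1: (1,-3.5) → rotate → (0.44332,-3.61296) → ×s → (0.46371,-3.77915) → (0.46,-3.78)
v2: (4.5,-2.5) → rotate → (4.05628,-3.16964) → ×s → (4.24287,-3.31544) → (4.24,-3.32)
v3: (4.5,2) → rotate → (4.75636,1.27557) → ×s → (4.97515,1.33425) → (4.98,1.33)
v4: (1.5,-0.5) → rotate → (1.40395,-0.72727) → ×s → (1.46853,-0.76073) → (1.47,-0.76)

Cross-section at z=0.25: (0.46,-3.78) (4.24,-3.32) (4.98,1.33) (1.47,-0.76)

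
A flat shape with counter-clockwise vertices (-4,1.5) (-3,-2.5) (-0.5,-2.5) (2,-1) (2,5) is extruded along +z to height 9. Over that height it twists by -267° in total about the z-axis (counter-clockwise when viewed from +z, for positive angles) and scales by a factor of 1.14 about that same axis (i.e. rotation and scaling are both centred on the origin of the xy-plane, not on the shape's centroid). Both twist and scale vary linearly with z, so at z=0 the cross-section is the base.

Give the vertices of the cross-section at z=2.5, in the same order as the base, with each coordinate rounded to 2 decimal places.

Cross-section at z=2.5: (0.37,4.42) (-3.35,2.29) (-2.64,-0.21) (-0.43,-2.28) (5.56,-0.58)

t = z/height = 2.5/9 = 0.277778
s = 1 + (scale-1)·z/height = 1 + (1.14-1)·2.5/9 = 1.038889
θ = twist·z/height = -267°·2.5/9 = -74.1667° = -1.294453 rad
cos θ = 0.272840, sin θ = -0.962059 (intermediates below are computed at full precision and shown rounded to 5 d.p.)
v1: (-4,1.5) → rotate → (0.35173,4.25750) → ×s → (0.36541,4.42307) → (0.37,4.42)
v2: (-3,-2.5) → rotate → (-3.22367,2.20408) → ×s → (-3.34903,2.28979) → (-3.35,2.29)
v3: (-0.5,-2.5) → rotate → (-2.54157,-0.20107) → ×s → (-2.64041,-0.20889) → (-2.64,-0.21)
v4: (2,-1) → rotate → (-0.41638,-2.19696) → ×s → (-0.43257,-2.28240) → (-0.43,-2.28)
v5: (2,5) → rotate → (5.35598,-0.55992) → ×s → (5.56427,-0.58169) → (5.56,-0.58)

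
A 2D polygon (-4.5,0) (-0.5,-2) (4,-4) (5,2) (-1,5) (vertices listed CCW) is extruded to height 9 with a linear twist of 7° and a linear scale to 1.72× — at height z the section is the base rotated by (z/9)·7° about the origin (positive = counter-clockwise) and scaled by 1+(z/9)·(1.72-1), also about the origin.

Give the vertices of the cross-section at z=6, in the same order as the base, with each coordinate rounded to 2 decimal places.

t = z/height = 6/9 = 0.666667
s = 1 + (scale-1)·z/height = 1 + (1.72-1)·6/9 = 1.480000
θ = twist·z/height = 7°·6/9 = 4.6667° = 0.081449 rad
cos θ = 0.996685, sin θ = 0.081359 (intermediates below are computed at full precision and shown rounded to 5 d.p.)
v1: (-4.5,0) → rotate → (-4.48508,-0.36611) → ×s → (-6.63792,-0.54185) → (-6.64,-0.54)
v2: (-0.5,-2) → rotate → (-0.33563,-2.03405) → ×s → (-0.49673,-3.01039) → (-0.50,-3.01)
v3: (4,-4) → rotate → (4.31217,-3.66130) → ×s → (6.38202,-5.41873) → (6.38,-5.42)
v4: (5,2) → rotate → (4.82071,2.40016) → ×s → (7.13465,3.55224) → (7.13,3.55)
v5: (-1,5) → rotate → (-1.40348,4.90207) → ×s → (-2.07715,7.25506) → (-2.08,7.26)

Cross-section at z=6: (-6.64,-0.54) (-0.50,-3.01) (6.38,-5.42) (7.13,3.55) (-2.08,7.26)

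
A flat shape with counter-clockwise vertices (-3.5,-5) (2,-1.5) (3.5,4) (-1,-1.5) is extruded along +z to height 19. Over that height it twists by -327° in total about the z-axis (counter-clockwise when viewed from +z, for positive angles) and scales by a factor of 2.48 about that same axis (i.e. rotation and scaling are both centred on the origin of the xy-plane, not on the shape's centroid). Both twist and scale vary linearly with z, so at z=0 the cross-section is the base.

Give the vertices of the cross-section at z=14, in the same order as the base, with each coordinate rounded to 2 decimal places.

Cross-section at z=14: (12.69,-1.32) (0.71,5.18) (-10.86,2.34) (3.76,-0.30)

t = z/height = 14/19 = 0.736842
s = 1 + (scale-1)·z/height = 1 + (2.48-1)·14/19 = 2.090526
θ = twist·z/height = -327°·14/19 = -240.9474° = -4.205325 rad
cos θ = -0.485613, sin θ = 0.874174 (intermediates below are computed at full precision and shown rounded to 5 d.p.)
v1: (-3.5,-5) → rotate → (6.07051,-0.63154) → ×s → (12.69057,-1.32026) → (12.69,-1.32)
v2: (2,-1.5) → rotate → (0.34004,2.47677) → ×s → (0.71085,5.17775) → (0.71,5.18)
v3: (3.5,4) → rotate → (-5.19634,1.11716) → ×s → (-10.86309,2.33545) → (-10.86,2.34)
v4: (-1,-1.5) → rotate → (1.79687,-0.14575) → ×s → (3.75641,-0.30470) → (3.76,-0.30)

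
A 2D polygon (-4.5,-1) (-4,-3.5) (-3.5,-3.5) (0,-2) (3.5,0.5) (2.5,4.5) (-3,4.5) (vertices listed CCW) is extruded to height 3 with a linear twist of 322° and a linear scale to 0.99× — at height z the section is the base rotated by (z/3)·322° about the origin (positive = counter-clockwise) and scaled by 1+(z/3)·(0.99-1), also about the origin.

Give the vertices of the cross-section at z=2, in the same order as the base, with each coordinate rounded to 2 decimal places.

Cross-section at z=2: (3.11,3.36) (1.29,5.12) (0.88,4.84) (-1.13,1.63) (-2.58,-2.39) (0.50,-5.09) (4.99,-1.98)

t = z/height = 2/3 = 0.666667
s = 1 + (scale-1)·z/height = 1 + (0.99-1)·2/3 = 0.993333
θ = twist·z/height = 322°·2/3 = 214.6667° = 3.746640 rad
cos θ = -0.822475, sin θ = -0.568801 (intermediates below are computed at full precision and shown rounded to 5 d.p.)
v1: (-4.5,-1) → rotate → (3.13234,3.38208) → ×s → (3.11145,3.35953) → (3.11,3.36)
v2: (-4,-3.5) → rotate → (1.29910,5.15387) → ×s → (1.29044,5.11951) → (1.29,5.12)
v3: (-3.5,-3.5) → rotate → (0.88786,4.86947) → ×s → (0.88194,4.83700) → (0.88,4.84)
v4: (0,-2) → rotate → (-1.13760,1.64495) → ×s → (-1.13002,1.63398) → (-1.13,1.63)
v5: (3.5,0.5) → rotate → (-2.59426,-2.40204) → ×s → (-2.57697,-2.38603) → (-2.58,-2.39)
v6: (2.5,4.5) → rotate → (0.50342,-5.12314) → ×s → (0.50006,-5.08899) → (0.50,-5.09)
v7: (-3,4.5) → rotate → (5.02703,-1.99473) → ×s → (4.99352,-1.98144) → (4.99,-1.98)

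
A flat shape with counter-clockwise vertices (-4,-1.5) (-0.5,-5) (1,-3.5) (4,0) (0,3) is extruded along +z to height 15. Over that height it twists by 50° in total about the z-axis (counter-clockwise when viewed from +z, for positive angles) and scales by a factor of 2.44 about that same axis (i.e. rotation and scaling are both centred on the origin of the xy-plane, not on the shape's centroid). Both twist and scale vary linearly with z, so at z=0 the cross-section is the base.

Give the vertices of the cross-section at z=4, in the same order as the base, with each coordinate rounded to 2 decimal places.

Cross-section at z=4: (-4.91,-3.30) (0.92,-6.89) (2.46,-4.39) (5.39,1.28) (-0.96,4.04)

t = z/height = 4/15 = 0.266667
s = 1 + (scale-1)·z/height = 1 + (2.44-1)·4/15 = 1.384000
θ = twist·z/height = 50°·4/15 = 13.3333° = 0.232711 rad
cos θ = 0.973045, sin θ = 0.230616 (intermediates below are computed at full precision and shown rounded to 5 d.p.)
v1: (-4,-1.5) → rotate → (-3.54626,-2.38203) → ×s → (-4.90802,-3.29673) → (-4.91,-3.30)
v2: (-0.5,-5) → rotate → (0.66656,-4.98053) → ×s → (0.92251,-6.89306) → (0.92,-6.89)
v3: (1,-3.5) → rotate → (1.78020,-3.17504) → ×s → (2.46380,-4.39426) → (2.46,-4.39)
v4: (4,0) → rotate → (3.89218,0.92246) → ×s → (5.38678,1.27669) → (5.39,1.28)
v5: (0,3) → rotate → (-0.69185,2.91913) → ×s → (-0.95752,4.04008) → (-0.96,4.04)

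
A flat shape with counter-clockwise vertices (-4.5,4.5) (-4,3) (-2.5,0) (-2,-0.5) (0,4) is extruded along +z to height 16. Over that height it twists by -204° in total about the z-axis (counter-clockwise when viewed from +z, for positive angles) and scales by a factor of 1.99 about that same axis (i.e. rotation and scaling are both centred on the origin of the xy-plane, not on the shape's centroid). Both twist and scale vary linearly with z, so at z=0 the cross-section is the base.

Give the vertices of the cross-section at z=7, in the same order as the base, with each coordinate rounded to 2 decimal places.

Cross-section at z=7: (6.36,6.53) (4.22,5.79) (-0.05,3.58) (-0.75,2.86) (5.73,0.08)

t = z/height = 7/16 = 0.4375
s = 1 + (scale-1)·z/height = 1 + (1.99-1)·7/16 = 1.433125
θ = twist·z/height = -204°·7/16 = -89.2500° = -1.557706 rad
cos θ = 0.013090, sin θ = -0.999914 (intermediates below are computed at full precision and shown rounded to 5 d.p.)
v1: (-4.5,4.5) → rotate → (4.44071,4.55852) → ×s → (6.36409,6.53293) → (6.36,6.53)
v2: (-4,3) → rotate → (2.94738,4.03893) → ×s → (4.22397,5.78829) → (4.22,5.79)
v3: (-2.5,0) → rotate → (-0.03272,2.49979) → ×s → (-0.04690,3.58251) → (-0.05,3.58)
v4: (-2,-0.5) → rotate → (-0.52614,1.99328) → ×s → (-0.75402,2.85662) → (-0.75,2.86)
v5: (0,4) → rotate → (3.99966,0.05236) → ×s → (5.73201,0.07504) → (5.73,0.08)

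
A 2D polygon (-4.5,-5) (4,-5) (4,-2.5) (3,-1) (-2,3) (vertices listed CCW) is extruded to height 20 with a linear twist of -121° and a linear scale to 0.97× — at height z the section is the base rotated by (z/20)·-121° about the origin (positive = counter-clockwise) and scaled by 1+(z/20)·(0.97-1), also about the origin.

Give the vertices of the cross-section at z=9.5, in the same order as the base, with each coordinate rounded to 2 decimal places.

t = z/height = 9.5/20 = 0.475
s = 1 + (scale-1)·z/height = 1 + (0.97-1)·9.5/20 = 0.985750
θ = twist·z/height = -121°·9.5/20 = -57.4750° = -1.003128 rad
cos θ = 0.537668, sin θ = -0.843157 (intermediates below are computed at full precision and shown rounded to 5 d.p.)
v1: (-4.5,-5) → rotate → (-6.63529,1.10587) → ×s → (-6.54074,1.09011) → (-6.54,1.09)
v2: (4,-5) → rotate → (-2.06511,-6.06097) → ×s → (-2.03569,-5.97460) → (-2.04,-5.97)
v3: (4,-2.5) → rotate → (0.04278,-4.71680) → ×s → (0.04217,-4.64958) → (0.04,-4.65)
v4: (3,-1) → rotate → (0.76985,-3.06714) → ×s → (0.75888,-3.02343) → (0.76,-3.02)
v5: (-2,3) → rotate → (1.45414,3.29932) → ×s → (1.43341,3.25230) → (1.43,3.25)

Cross-section at z=9.5: (-6.54,1.09) (-2.04,-5.97) (0.04,-4.65) (0.76,-3.02) (1.43,3.25)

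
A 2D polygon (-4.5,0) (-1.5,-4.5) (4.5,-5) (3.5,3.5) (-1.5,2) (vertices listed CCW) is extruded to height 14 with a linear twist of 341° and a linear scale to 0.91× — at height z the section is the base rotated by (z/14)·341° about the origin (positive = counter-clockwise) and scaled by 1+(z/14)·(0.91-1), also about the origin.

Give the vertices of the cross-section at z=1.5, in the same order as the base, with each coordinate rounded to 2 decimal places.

Cross-section at z=1.5: (-3.58,-2.65) (1.46,-4.47) (6.53,-1.33) (0.72,4.85) (-2.37,0.71)

t = z/height = 1.5/14 = 0.107143
s = 1 + (scale-1)·z/height = 1 + (0.91-1)·1.5/14 = 0.990357
θ = twist·z/height = 341°·1.5/14 = 36.5357° = 0.637669 rad
cos θ = 0.803486, sin θ = 0.595324 (intermediates below are computed at full precision and shown rounded to 5 d.p.)
v1: (-4.5,0) → rotate → (-3.61569,-2.67896) → ×s → (-3.58082,-2.65312) → (-3.58,-2.65)
v2: (-1.5,-4.5) → rotate → (1.47373,-4.50867) → ×s → (1.45952,-4.46520) → (1.46,-4.47)
v3: (4.5,-5) → rotate → (6.59231,-1.33847) → ×s → (6.52874,-1.32557) → (6.53,-1.33)
v4: (3.5,3.5) → rotate → (0.72857,4.89583) → ×s → (0.72154,4.84862) → (0.72,4.85)
v5: (-1.5,2) → rotate → (-2.39588,0.71399) → ×s → (-2.37277,0.70710) → (-2.37,0.71)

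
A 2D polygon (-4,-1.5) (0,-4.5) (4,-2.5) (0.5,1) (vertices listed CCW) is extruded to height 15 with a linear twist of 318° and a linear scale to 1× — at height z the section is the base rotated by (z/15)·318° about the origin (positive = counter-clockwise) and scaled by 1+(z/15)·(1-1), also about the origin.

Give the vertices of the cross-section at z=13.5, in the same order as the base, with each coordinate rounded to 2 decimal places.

t = z/height = 13.5/15 = 0.9
s = 1 + (scale-1)·z/height = 1 + (1-1)·13.5/15 = 1.000000
θ = twist·z/height = 318°·13.5/15 = 286.2000° = 4.995132 rad
cos θ = 0.278991, sin θ = -0.960294 (intermediates below are computed at full precision and shown rounded to 5 d.p.)
v1: (-4,-1.5) → rotate → (-2.55640,3.42269) → ×s → (-2.55640,3.42269) → (-2.56,3.42)
v2: (0,-4.5) → rotate → (-4.32132,-1.25546) → ×s → (-4.32132,-1.25546) → (-4.32,-1.26)
v3: (4,-2.5) → rotate → (-1.28477,-4.53865) → ×s → (-1.28477,-4.53865) → (-1.28,-4.54)
v4: (0.5,1) → rotate → (1.09979,-0.20116) → ×s → (1.09979,-0.20116) → (1.10,-0.20)

Cross-section at z=13.5: (-2.56,3.42) (-4.32,-1.26) (-1.28,-4.54) (1.10,-0.20)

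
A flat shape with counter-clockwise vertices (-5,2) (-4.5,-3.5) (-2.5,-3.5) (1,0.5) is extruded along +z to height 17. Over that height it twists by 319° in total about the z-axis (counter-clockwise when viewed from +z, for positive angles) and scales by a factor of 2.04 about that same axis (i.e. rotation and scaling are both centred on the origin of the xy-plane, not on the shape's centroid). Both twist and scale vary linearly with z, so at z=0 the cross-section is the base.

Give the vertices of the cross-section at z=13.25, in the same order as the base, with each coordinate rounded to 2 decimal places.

Cross-section at z=13.25: (6.67,7.11) (-2.93,9.90) (-4.25,6.52) (0.18,-2.02)

t = z/height = 13.25/17 = 0.779412
s = 1 + (scale-1)·z/height = 1 + (2.04-1)·13.25/17 = 1.810588
θ = twist·z/height = 319°·13.25/17 = 248.6324° = 4.339453 rad
cos θ = -0.364351, sin θ = -0.931262 (intermediates below are computed at full precision and shown rounded to 5 d.p.)
v1: (-5,2) → rotate → (3.68428,3.92761) → ×s → (6.67071,7.11128) → (6.67,7.11)
v2: (-4.5,-3.5) → rotate → (-1.61984,5.46591) → ×s → (-2.93286,9.89651) → (-2.93,9.90)
v3: (-2.5,-3.5) → rotate → (-2.34854,3.60338) → ×s → (-4.25224,6.52424) → (-4.25,6.52)
v4: (1,0.5) → rotate → (0.10128,-1.11344) → ×s → (0.18338,-2.01598) → (0.18,-2.02)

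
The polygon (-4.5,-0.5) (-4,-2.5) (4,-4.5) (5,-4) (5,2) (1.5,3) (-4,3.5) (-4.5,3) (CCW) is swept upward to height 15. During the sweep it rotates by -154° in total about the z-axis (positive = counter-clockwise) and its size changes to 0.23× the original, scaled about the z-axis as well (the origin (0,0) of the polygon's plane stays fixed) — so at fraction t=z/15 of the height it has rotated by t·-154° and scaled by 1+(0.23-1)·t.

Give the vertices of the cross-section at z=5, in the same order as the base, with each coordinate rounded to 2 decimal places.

Cross-section at z=5: (-2.38,2.38) (-3.31,1.16) (-0.75,-4.41) (0.00,-4.76) (3.48,-1.97) (2.44,0.52) (0.17,3.95) (-0.35,4.01)

t = z/height = 5/15 = 0.333333
s = 1 + (scale-1)·z/height = 1 + (0.23-1)·5/15 = 0.743333
θ = twist·z/height = -154°·5/15 = -51.3333° = -0.895936 rad
cos θ = 0.624789, sin θ = -0.780794 (intermediates below are computed at full precision and shown rounded to 5 d.p.)
v1: (-4.5,-0.5) → rotate → (-3.20195,3.20118) → ×s → (-2.38011,2.37954) → (-2.38,2.38)
v2: (-4,-2.5) → rotate → (-4.45114,1.56120) → ×s → (-3.30868,1.16050) → (-3.31,1.16)
v3: (4,-4.5) → rotate → (-1.01442,-5.93472) → ×s → (-0.75405,-4.41148) → (-0.75,-4.41)
v4: (5,-4) → rotate → (0.00077,-6.40312) → ×s → (0.00057,-4.75966) → (0.00,-4.76)
v5: (5,2) → rotate → (4.68553,-2.65439) → ×s → (3.48291,-1.97310) → (3.48,-1.97)
v6: (1.5,3) → rotate → (3.27956,0.70317) → ×s → (2.43781,0.52269) → (2.44,0.52)
v7: (-4,3.5) → rotate → (0.23363,5.30994) → ×s → (0.17366,3.94705) → (0.17,3.95)
v8: (-4.5,3) → rotate → (-0.46917,5.38794) → ×s → (-0.34875,4.00503) → (-0.35,4.01)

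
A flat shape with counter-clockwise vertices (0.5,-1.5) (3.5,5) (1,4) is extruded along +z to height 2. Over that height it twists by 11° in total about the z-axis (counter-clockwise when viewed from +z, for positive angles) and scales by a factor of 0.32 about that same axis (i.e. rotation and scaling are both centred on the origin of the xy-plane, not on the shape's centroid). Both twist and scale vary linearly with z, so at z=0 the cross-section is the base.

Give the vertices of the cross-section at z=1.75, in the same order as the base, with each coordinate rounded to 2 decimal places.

Cross-section at z=1.75: (0.30,-0.57) (1.06,2.23) (0.13,1.66)

t = z/height = 1.75/2 = 0.875
s = 1 + (scale-1)·z/height = 1 + (0.32-1)·1.75/2 = 0.405000
θ = twist·z/height = 11°·1.75/2 = 9.6250° = 0.167988 rad
cos θ = 0.985923, sin θ = 0.167199 (intermediates below are computed at full precision and shown rounded to 5 d.p.)
v1: (0.5,-1.5) → rotate → (0.74376,-1.39529) → ×s → (0.30122,-0.56509) → (0.30,-0.57)
v2: (3.5,5) → rotate → (2.61474,5.51481) → ×s → (1.05897,2.23350) → (1.06,2.23)
v3: (1,4) → rotate → (0.31713,4.11089) → ×s → (0.12844,1.66491) → (0.13,1.66)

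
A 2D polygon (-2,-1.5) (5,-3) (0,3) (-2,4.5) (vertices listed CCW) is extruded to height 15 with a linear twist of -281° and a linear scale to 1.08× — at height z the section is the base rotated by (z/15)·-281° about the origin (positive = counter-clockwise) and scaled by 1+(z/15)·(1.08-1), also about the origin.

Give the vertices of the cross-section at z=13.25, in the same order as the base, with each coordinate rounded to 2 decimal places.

t = z/height = 13.25/15 = 0.883333
s = 1 + (scale-1)·z/height = 1 + (1.08-1)·13.25/15 = 1.070667
θ = twist·z/height = -281°·13.25/15 = -248.2167° = -4.332198 rad
cos θ = -0.371098, sin θ = 0.928594 (intermediates below are computed at full precision and shown rounded to 5 d.p.)
v1: (-2,-1.5) → rotate → (2.13509,-1.30054) → ×s → (2.28597,-1.39245) → (2.29,-1.39)
v2: (5,-3) → rotate → (0.93029,5.75626) → ×s → (0.99603,6.16304) → (1.00,6.16)
v3: (0,3) → rotate → (-2.78578,-1.11329) → ×s → (-2.98264,-1.19197) → (-2.98,-1.19)
v4: (-2,4.5) → rotate → (-3.43648,-3.52713) → ×s → (-3.67932,-3.77638) → (-3.68,-3.78)

Cross-section at z=13.25: (2.29,-1.39) (1.00,6.16) (-2.98,-1.19) (-3.68,-3.78)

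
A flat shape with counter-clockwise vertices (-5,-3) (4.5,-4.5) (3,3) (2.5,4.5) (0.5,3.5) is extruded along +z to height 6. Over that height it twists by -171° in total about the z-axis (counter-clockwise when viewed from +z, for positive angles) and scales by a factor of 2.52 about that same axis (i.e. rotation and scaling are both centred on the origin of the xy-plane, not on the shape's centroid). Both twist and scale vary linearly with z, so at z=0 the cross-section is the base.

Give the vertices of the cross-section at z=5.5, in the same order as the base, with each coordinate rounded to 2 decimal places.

t = z/height = 5.5/6 = 0.916667
s = 1 + (scale-1)·z/height = 1 + (2.52-1)·5.5/6 = 2.393333
θ = twist·z/height = -171°·5.5/6 = -156.7500° = -2.735804 rad
cos θ = -0.918791, sin θ = -0.394744 (intermediates below are computed at full precision and shown rounded to 5 d.p.)
v1: (-5,-3) → rotate → (3.40972,4.73009) → ×s → (8.16061,11.32069) → (8.16,11.32)
v2: (4.5,-4.5) → rotate → (-5.91091,2.35821) → ×s → (-14.14677,5.64399) → (-14.15,5.64)
v3: (3,3) → rotate → (-1.57214,-3.94061) → ×s → (-3.76266,-9.43118) → (-3.76,-9.43)
v4: (2.5,4.5) → rotate → (-0.52063,-5.12142) → ×s → (-1.24604,-12.25727) → (-1.25,-12.26)
v5: (0.5,3.5) → rotate → (0.92221,-3.41314) → ×s → (2.20715,-8.16878) → (2.21,-8.17)

Cross-section at z=5.5: (8.16,11.32) (-14.15,5.64) (-3.76,-9.43) (-1.25,-12.26) (2.21,-8.17)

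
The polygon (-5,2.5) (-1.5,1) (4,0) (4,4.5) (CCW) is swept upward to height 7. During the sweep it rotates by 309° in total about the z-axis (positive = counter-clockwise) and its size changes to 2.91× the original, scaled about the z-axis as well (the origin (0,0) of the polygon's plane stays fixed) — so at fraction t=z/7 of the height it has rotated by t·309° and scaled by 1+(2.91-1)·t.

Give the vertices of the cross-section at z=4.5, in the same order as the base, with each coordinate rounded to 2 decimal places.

Cross-section at z=4.5: (12.34,-1.72) (3.88,-1.04) (-8.44,-2.85) (-5.24,-12.35)

t = z/height = 4.5/7 = 0.642857
s = 1 + (scale-1)·z/height = 1 + (2.91-1)·4.5/7 = 2.227857
θ = twist·z/height = 309°·4.5/7 = 198.6429° = 3.466972 rad
cos θ = -0.947530, sin θ = -0.319668 (intermediates below are computed at full precision and shown rounded to 5 d.p.)
v1: (-5,2.5) → rotate → (5.53682,-0.77048) → ×s → (12.33524,-1.71653) → (12.34,-1.72)
v2: (-1.5,1) → rotate → (1.74096,-0.46803) → ×s → (3.87862,-1.04270) → (3.88,-1.04)
v3: (4,0) → rotate → (-3.79012,-1.27867) → ×s → (-8.44384,-2.84870) → (-8.44,-2.85)
v4: (4,4.5) → rotate → (-2.35161,-5.54256) → ×s → (-5.23905,-12.34802) → (-5.24,-12.35)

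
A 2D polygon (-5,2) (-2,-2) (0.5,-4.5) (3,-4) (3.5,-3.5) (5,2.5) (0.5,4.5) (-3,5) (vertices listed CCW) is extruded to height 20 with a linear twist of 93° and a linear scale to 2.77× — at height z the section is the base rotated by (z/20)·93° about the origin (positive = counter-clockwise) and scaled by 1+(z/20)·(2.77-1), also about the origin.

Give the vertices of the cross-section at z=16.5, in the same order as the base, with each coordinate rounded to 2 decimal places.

Cross-section at z=16.5: (-7.61,-10.84) (3.66,-5.92) (11.06,-1.34) (11.27,4.92) (10.36,6.40) (-3.16,13.38) (-10.49,3.74) (-13.67,-4.36)

t = z/height = 16.5/20 = 0.825
s = 1 + (scale-1)·z/height = 1 + (2.77-1)·16.5/20 = 2.460250
θ = twist·z/height = 93°·16.5/20 = 76.7250° = 1.339104 rad
cos θ = 0.229625, sin θ = 0.973279 (intermediates below are computed at full precision and shown rounded to 5 d.p.)
v1: (-5,2) → rotate → (-3.09468,-4.40715) → ×s → (-7.61370,-10.84268) → (-7.61,-10.84)
v2: (-2,-2) → rotate → (1.48731,-2.40581) → ×s → (3.65915,-5.91889) → (3.66,-5.92)
v3: (0.5,-4.5) → rotate → (4.49457,-0.54667) → ×s → (11.05776,-1.34495) → (11.06,-1.34)
v4: (3,-4) → rotate → (4.58199,2.00134) → ×s → (11.27285,4.92379) → (11.27,4.92)
v5: (3.5,-3.5) → rotate → (4.21016,2.60279) → ×s → (10.35806,6.40351) → (10.36,6.40)
v6: (5,2.5) → rotate → (-1.28507,5.44046) → ×s → (-3.16160,13.38489) → (-3.16,13.38)
v7: (0.5,4.5) → rotate → (-4.26494,1.51995) → ×s → (-10.49283,3.73946) → (-10.49,3.74)
v8: (-3,5) → rotate → (-5.55527,-1.77171) → ×s → (-13.66736,-4.35885) → (-13.67,-4.36)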